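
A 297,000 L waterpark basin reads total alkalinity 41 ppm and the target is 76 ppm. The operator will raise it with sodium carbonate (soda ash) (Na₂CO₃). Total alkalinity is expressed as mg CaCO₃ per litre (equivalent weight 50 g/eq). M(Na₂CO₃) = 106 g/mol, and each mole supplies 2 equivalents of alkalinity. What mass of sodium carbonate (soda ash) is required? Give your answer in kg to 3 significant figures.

Alkalinity to add: (76 − 41) = 35 mg/L as CaCO₃ × 297,000 L = 10,400 g as CaCO₃.
Equivalents: 10,400 g ÷ 50 g/eq = 207.9 eq.
Each mole of Na₂CO₃ supplies 2 eq, so 207.9 / 2 = 104 mol.
Mass: 104 mol × 106 g/mol = 11,020 g.

11.0 kg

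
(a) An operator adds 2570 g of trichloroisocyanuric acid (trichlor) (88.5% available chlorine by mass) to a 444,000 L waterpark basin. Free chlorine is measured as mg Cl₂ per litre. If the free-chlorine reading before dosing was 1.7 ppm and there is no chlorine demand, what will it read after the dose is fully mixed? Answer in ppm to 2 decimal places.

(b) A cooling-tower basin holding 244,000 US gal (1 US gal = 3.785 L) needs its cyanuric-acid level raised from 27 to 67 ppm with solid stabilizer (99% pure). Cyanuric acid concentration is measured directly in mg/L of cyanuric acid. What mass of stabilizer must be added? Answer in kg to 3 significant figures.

(a) 6.82 ppm; (b) 37.3 kg

(a) Available chlorine delivered: 2570 g × 0.885 = 2274 g as Cl₂.
(a) Concentration rise: 2274 g / 444,000 L = 5.123 mg/L = 5.12 ppm.
(a) Final FC: 1.7 + 5.12 = 6.82 ppm.

(b) Volume: 244,000 US gal × 3.785 L/gal = 923,540 L.
(b) CYA to add: (67 − 27) = 40 mg/L × 923,540 L = 36,940 g cyanuric acid.
(b) At 99% purity: 36,940 / 0.99 = 37,310 g product.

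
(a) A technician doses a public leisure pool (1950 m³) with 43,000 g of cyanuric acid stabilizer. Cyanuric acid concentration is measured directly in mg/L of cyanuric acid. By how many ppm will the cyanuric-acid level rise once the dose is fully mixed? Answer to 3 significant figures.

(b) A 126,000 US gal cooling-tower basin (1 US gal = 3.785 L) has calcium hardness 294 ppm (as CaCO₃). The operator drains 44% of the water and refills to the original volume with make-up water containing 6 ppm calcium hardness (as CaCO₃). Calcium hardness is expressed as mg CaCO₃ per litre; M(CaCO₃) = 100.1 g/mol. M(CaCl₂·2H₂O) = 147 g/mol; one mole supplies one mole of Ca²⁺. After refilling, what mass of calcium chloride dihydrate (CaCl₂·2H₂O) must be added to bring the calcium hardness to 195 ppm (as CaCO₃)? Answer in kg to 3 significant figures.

(a) 22.1 ppm; (b) 19.4 kg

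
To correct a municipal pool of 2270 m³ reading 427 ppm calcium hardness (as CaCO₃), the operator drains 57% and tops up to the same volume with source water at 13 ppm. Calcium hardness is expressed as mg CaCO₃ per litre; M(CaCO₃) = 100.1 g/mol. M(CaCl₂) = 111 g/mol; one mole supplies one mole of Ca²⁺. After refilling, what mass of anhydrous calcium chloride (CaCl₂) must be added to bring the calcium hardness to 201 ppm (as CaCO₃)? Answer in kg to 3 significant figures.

25.1 kg

Volume: 2270 m³ = 2,270,000 L.
After draining 57% and refilling: 427 × 0.43 + 13 × 0.57 = 191.02 ppm.
Deficit to target: 201 − 191.02 = 9.98 mg/L.
As CaCO₃: 9.98 mg/L × 2,270,000 L = 22,650 g; ÷ 100.1 = 226.3 mol Ca²⁺.
Mass: 226.3 × 111 = 25,120 g.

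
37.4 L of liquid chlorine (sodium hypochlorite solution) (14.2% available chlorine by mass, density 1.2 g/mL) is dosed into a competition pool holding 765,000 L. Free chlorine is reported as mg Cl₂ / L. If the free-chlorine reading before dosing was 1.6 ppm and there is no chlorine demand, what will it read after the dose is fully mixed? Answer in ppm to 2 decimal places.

9.93 ppm

Mass of solution: 37.4 L × 1000 mL/L × 1.2 g/mL = 44,880 g.
Available chlorine delivered: 44,880 g × 0.142 = 6373 g as Cl₂.
Concentration rise: 6373 g / 765,000 L = 8.331 mg/L = 8.33 ppm.
Final FC: 1.6 + 8.33 = 9.93 ppm.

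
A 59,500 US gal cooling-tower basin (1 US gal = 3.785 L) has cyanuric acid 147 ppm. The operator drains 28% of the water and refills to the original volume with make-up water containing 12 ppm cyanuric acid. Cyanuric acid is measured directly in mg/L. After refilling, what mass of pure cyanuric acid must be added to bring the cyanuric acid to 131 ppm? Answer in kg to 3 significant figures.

4.91 kg

Volume: 59,500 US gal × 3.785 L/gal = 225,208 L.
After draining 28% and refilling: 147 × 0.72 + 12 × 0.28 = 109.2 ppm.
Deficit to target: 131 − 109.2 = 21.8 mg/L.
Mass: 21.8 mg/L × 225,208 L = 4910 g cyanuric acid.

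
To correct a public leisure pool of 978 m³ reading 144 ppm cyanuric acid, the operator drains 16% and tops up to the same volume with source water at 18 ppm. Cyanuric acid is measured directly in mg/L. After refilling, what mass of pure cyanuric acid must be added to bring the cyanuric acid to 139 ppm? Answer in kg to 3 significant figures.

14.8 kg

Volume: 978 m³ = 978,000 L.
After draining 16% and refilling: 144 × 0.84 + 18 × 0.16 = 123.84 ppm.
Deficit to target: 139 − 123.84 = 15.16 mg/L.
Mass: 15.16 mg/L × 978,000 L = 14,830 g cyanuric acid.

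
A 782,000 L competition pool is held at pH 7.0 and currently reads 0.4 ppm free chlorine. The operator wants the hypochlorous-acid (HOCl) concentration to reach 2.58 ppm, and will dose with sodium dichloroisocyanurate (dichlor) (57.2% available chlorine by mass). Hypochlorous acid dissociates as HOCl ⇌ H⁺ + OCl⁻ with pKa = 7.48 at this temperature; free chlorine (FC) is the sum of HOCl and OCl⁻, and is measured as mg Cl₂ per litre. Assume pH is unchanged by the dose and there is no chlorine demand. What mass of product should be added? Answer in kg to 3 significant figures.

4.15 kg

[OCl⁻]/[HOCl] = 10^(pH − pKa) = 10^(7.0 − 7.48) = 0.3311; fraction as HOCl = 1/(1 + 0.3311) = 0.7512.
Free chlorine required for 2.58 ppm HOCl: 2.58 / 0.7512 = 3.434 ppm.
FC to add: 3.434 − 0.4 = 3.034 mg/L as Cl₂.
Cl₂ equivalent: 3.034 mg/L × 782,000 L = 2373 g.
Product at 57.2% available Cl: 2373 / 0.572 = 4148 g.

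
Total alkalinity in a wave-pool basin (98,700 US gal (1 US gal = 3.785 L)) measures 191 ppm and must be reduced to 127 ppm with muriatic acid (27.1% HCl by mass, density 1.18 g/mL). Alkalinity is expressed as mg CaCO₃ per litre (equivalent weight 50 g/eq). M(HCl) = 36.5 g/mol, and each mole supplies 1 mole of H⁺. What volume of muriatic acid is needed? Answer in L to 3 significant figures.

54.6 L

Volume: 98,700 US gal × 3.785 L/gal = 373,580 L.
Alkalinity to neutralize: (191 − 127) = 64 mg/L as CaCO₃ × 373,580 L = 23,910 g as CaCO₃.
Equivalents of H⁺ required: 23,910 ÷ 50 g/eq = 478.2 eq = 478.2 mol HCl.
Mass of HCl: 478.2 × 36.5 = 17,450 g.
Mass of 27.1% solution: 17,450 / 0.271 = 64,400 g.
Volume: 64,400 g ÷ 1.18 g/mL = 54,580 mL.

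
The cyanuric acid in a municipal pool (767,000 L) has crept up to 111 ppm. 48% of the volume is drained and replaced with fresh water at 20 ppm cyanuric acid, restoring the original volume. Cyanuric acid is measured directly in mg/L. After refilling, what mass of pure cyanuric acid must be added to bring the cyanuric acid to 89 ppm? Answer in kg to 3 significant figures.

16.6 kg

After draining 48% and refilling: 111 × 0.52 + 20 × 0.48 = 67.32 ppm.
Deficit to target: 89 − 67.32 = 21.68 mg/L.
Mass: 21.68 mg/L × 767,000 L = 16,630 g cyanuric acid.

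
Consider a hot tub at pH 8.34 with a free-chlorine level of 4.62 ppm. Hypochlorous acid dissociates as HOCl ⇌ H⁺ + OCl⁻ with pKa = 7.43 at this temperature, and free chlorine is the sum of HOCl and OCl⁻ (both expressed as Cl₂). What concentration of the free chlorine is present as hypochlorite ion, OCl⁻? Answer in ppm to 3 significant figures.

[OCl⁻]/[HOCl] = 10^(pH − pKa) = 10^(8.34 − 7.43) = 10^0.91 = 8.128.
Fraction as HOCl = 1 / (1 + 8.128) = 0.1095.
OCl⁻ = (1 − 0.1095) × 4.62 ppm = 4.114 ppm.

4.11 ppm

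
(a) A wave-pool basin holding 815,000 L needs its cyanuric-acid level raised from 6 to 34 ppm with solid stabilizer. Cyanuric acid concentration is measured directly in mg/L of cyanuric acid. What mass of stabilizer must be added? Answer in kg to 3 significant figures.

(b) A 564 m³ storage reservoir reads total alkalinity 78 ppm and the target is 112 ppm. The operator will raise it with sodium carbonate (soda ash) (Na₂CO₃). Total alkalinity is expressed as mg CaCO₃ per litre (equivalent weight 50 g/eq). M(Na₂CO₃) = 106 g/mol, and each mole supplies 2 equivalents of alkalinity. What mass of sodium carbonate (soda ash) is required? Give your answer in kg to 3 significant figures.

(a) CYA to add: (34 − 6) = 28 mg/L × 815,000 L = 22,820 g cyanuric acid.

(b) Volume: 564 m³ = 564,000 L.
(b) Alkalinity to add: (112 − 78) = 34 mg/L as CaCO₃ × 564,000 L = 19,180 g as CaCO₃.
(b) Equivalents: 19,180 g ÷ 50 g/eq = 383.5 eq.
(b) Each mole of Na₂CO₃ supplies 2 eq, so 383.5 / 2 = 191.8 mol.
(b) Mass: 191.8 mol × 106 g/mol = 20,330 g.

(a) 22.8 kg; (b) 20.3 kg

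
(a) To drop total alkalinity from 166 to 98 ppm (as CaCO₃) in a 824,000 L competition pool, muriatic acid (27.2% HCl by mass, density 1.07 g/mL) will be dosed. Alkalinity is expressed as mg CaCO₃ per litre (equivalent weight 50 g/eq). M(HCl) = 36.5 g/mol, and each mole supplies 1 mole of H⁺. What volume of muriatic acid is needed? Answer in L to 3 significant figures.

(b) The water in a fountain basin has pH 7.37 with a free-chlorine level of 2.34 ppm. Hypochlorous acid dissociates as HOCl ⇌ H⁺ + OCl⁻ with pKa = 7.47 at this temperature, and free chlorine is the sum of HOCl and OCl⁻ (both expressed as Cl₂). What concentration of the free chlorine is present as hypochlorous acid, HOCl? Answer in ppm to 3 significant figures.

(a) 141 L; (b) 1.30 ppm

(a) Alkalinity to neutralize: (166 − 98) = 68 mg/L as CaCO₃ × 824,000 L = 56,030 g as CaCO₃.
(a) Equivalents of H⁺ required: 56,030 ÷ 50 g/eq = 1121 eq = 1121 mol HCl.
(a) Mass of HCl: 1121 × 36.5 = 40,900 g.
(a) Mass of 27.2% solution: 40,900 / 0.272 = 150,400 g.
(a) Volume: 150,400 g ÷ 1.07 g/mL = 140,500 mL.

(b) [OCl⁻]/[HOCl] = 10^(pH − pKa) = 10^(7.37 − 7.47) = 10^-0.10 = 0.7943.
(b) Fraction as HOCl = 1 / (1 + 0.7943) = 0.5573.
(b) HOCl = 0.5573 × 2.34 ppm = 1.304 ppm.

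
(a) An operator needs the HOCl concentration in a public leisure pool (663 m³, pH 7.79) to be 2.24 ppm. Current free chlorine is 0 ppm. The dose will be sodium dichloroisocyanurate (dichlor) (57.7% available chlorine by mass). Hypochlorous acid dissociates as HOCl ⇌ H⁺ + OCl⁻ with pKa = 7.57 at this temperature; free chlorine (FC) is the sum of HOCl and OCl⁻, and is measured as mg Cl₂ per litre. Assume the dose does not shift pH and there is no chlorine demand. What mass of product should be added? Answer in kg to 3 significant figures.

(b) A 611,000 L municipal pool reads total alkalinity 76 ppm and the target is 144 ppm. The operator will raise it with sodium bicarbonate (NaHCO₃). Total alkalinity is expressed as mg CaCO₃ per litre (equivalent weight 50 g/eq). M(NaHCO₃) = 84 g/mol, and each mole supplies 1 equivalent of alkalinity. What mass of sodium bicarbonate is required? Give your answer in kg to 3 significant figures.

(a) Volume: 663 m³ = 663,000 L.
(a) [OCl⁻]/[HOCl] = 10^(pH − pKa) = 10^(7.79 − 7.57) = 1.66; fraction as HOCl = 1/(1 + 1.66) = 0.376.
(a) Free chlorine required for 2.24 ppm HOCl: 2.24 / 0.376 = 5.957 ppm.
(a) FC to add: 5.957 − 0 = 5.957 mg/L as Cl₂.
(a) Cl₂ equivalent: 5.957 mg/L × 663,000 L = 3950 g.
(a) Product at 57.7% available Cl: 3950 / 0.577 = 6845 g.

(b) Alkalinity to add: (144 − 76) = 68 mg/L as CaCO₃ × 611,000 L = 41,550 g as CaCO₃.
(b) Equivalents: 41,550 g ÷ 50 g/eq = 831 eq.
(b) NaHCO₃ supplies 1 eq per mole → 831 mol.
(b) Mass: 831 mol × 84 g/mol = 69,800 g.

(a) 6.85 kg; (b) 69.8 kg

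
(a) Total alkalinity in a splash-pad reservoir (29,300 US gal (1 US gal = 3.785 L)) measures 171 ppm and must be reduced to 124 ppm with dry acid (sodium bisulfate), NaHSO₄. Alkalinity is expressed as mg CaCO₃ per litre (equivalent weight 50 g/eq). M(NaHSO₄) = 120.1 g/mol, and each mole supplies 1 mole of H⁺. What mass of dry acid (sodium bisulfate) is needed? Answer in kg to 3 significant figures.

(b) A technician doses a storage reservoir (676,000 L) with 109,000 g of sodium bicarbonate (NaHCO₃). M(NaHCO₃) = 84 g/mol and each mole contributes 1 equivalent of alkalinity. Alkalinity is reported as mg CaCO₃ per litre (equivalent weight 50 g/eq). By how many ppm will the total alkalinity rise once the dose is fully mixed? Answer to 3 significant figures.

(a) Volume: 29,300 US gal × 3.785 L/gal = 110,900 L.
(a) Alkalinity to neutralize: (171 − 124) = 47 mg/L as CaCO₃ × 110,900 L = 5212 g as CaCO₃.
(a) Equivalents of H⁺ required: 5212 ÷ 50 g/eq = 104.2 eq = 104.2 mol NaHSO₄.
(a) Mass of NaHSO₄: 104.2 × 120.1 = 12,520 g.

(b) Moles of NaHCO₃: 109,000 g ÷ 84 g/mol = 1298 mol → 1298 eq of alkalinity.
(b) As CaCO₃: 1298 eq × 50 g/eq = 64,880 g.
(b) Rise: 64,880 g / 676,000 L × 1000 = 95.98 mg/L.

(a) 12.5 kg; (b) 96.0 ppm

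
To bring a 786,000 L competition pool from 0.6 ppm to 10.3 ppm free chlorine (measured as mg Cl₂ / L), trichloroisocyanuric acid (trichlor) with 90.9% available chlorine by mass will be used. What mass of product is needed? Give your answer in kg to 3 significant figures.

8.39 kg

Chlorine deficit: 10.3 − 0.6 = 9.7 ppm = 9.7 mg/L as Cl₂.
Cl₂ equivalent needed: 9.7 mg/L × 786,000 L = 7,624,000 mg = 7624 g.
Product at 90.9% available chlorine: 7624 / 0.909 = 8387 g.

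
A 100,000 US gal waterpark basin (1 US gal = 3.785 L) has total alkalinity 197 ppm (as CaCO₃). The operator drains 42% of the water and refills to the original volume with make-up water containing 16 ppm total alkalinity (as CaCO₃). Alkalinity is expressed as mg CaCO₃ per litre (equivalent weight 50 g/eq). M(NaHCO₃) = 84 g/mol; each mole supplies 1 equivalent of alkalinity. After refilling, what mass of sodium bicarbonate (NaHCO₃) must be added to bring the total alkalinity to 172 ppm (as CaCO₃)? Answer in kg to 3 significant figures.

Volume: 100,000 US gal × 3.785 L/gal = 378,500 L.
After draining 42% and refilling: 197 × 0.58 + 16 × 0.42 = 120.98 ppm.
Deficit to target: 172 − 120.98 = 51.02 mg/L.
As CaCO₃: 51.02 mg/L × 378,500 L = 19,310 g; ÷ 50 g/eq ÷ 1 = 386.2 mol NaHCO₃.
Mass: 386.2 × 84 = 32,440 g.

32.4 kg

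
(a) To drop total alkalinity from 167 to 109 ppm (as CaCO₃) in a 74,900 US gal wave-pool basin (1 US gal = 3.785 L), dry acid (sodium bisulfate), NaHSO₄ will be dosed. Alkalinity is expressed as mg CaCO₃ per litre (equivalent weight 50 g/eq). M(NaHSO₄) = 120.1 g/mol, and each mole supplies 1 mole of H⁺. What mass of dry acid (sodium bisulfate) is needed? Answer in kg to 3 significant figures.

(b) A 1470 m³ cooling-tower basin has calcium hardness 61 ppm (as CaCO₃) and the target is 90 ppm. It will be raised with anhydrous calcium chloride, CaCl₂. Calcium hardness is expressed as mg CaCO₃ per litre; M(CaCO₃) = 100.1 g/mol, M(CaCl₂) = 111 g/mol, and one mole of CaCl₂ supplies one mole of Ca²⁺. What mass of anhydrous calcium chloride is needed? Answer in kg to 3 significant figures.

(a) 39.5 kg; (b) 47.3 kg

(a) Volume: 74,900 US gal × 3.785 L/gal = 283,496 L.
(a) Alkalinity to neutralize: (167 − 109) = 58 mg/L as CaCO₃ × 283,496 L = 16,440 g as CaCO₃.
(a) Equivalents of H⁺ required: 16,440 ÷ 50 g/eq = 328.9 eq = 328.9 mol NaHSO₄.
(a) Mass of NaHSO₄: 328.9 × 120.1 = 39,500 g.

(b) Volume: 1470 m³ = 1,470,000 L.
(b) Hardness to add: (90 − 61) = 29 mg/L as CaCO₃ × 1,470,000 L = 42,630 g as CaCO₃.
(b) Moles of Ca²⁺ (1 mol Ca²⁺ ≡ 1 mol CaCO₃): 42,630 / 100.1 g/mol = 425.9 mol.
(b) Mass of CaCl₂: 425.9 × 111 = 47,270 g.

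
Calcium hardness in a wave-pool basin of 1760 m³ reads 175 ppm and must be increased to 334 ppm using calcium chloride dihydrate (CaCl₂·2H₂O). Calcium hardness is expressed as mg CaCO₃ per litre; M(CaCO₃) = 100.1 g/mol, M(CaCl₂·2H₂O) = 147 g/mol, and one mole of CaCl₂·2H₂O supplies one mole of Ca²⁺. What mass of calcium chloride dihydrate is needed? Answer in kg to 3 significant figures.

Volume: 1760 m³ = 1,760,000 L.
Hardness to add: (334 − 175) = 159 mg/L as CaCO₃ × 1,760,000 L = 279,800 g as CaCO₃.
Moles of Ca²⁺ (1 mol Ca²⁺ ≡ 1 mol CaCO₃): 279,800 / 100.1 g/mol = 2796 mol.
Mass of CaCl₂·2H₂O: 2796 × 147 = 411,000 g.

411 kg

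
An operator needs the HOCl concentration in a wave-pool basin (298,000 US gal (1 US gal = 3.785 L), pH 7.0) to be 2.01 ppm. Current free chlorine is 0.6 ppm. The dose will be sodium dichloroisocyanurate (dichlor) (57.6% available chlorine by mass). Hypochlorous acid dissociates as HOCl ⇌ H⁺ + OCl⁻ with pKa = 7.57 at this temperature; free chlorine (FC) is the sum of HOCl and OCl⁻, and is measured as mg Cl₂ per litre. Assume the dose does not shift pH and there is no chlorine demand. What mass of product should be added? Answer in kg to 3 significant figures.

3.82 kg

Volume: 298,000 US gal × 3.785 L/gal = 1,127,930 L.
[OCl⁻]/[HOCl] = 10^(pH − pKa) = 10^(7.0 − 7.57) = 0.2692; fraction as HOCl = 1/(1 + 0.2692) = 0.7879.
Free chlorine required for 2.01 ppm HOCl: 2.01 / 0.7879 = 2.551 ppm.
FC to add: 2.551 − 0.6 = 1.951 mg/L as Cl₂.
Cl₂ equivalent: 1.951 mg/L × 1,127,930 L = 2201 g.
Product at 57.6% available Cl: 2201 / 0.576 = 3820 g.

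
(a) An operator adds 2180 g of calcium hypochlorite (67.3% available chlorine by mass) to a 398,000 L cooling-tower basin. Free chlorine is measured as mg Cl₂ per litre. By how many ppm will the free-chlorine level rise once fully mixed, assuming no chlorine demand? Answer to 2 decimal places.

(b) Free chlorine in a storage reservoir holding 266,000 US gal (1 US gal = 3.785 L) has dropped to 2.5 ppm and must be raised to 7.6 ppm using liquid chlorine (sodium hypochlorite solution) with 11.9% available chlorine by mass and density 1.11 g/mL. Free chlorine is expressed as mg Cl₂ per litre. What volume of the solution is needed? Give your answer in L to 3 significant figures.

(a) Available chlorine delivered: 2180 g × 0.673 = 1467 g as Cl₂.
(a) Concentration rise: 1467 g / 398,000 L = 3.686 mg/L = 3.69 ppm.

(b) Volume: 266,000 US gal × 3.785 L/gal = 1,006,810 L.
(b) Chlorine deficit: 7.6 − 2.5 = 5.1 ppm = 5.1 mg/L as Cl₂.
(b) Cl₂ equivalent needed: 5.1 mg/L × 1,006,810 L = 5,135,000 mg = 5135 g.
(b) Product at 11.9% available chlorine: 5135 / 0.119 = 43,150 g.
(b) Volume at density 1.11 g/mL: 43,150 g ÷ 1.11 g/mL = 38,870 mL.

(a) 3.69 ppm; (b) 38.9 L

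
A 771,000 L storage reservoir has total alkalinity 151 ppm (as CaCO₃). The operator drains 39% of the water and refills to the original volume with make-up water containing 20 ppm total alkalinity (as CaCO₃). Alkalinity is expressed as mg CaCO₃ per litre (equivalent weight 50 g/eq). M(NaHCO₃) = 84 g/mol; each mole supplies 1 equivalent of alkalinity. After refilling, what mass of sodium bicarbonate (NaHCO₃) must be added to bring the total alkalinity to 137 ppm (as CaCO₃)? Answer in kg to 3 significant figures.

After draining 39% and refilling: 151 × 0.61 + 20 × 0.39 = 99.91 ppm.
Deficit to target: 137 − 99.91 = 37.09 mg/L.
As CaCO₃: 37.09 mg/L × 771,000 L = 28,600 g; ÷ 50 g/eq ÷ 1 = 571.9 mol NaHCO₃.
Mass: 571.9 × 84 = 48,040 g.

48.0 kg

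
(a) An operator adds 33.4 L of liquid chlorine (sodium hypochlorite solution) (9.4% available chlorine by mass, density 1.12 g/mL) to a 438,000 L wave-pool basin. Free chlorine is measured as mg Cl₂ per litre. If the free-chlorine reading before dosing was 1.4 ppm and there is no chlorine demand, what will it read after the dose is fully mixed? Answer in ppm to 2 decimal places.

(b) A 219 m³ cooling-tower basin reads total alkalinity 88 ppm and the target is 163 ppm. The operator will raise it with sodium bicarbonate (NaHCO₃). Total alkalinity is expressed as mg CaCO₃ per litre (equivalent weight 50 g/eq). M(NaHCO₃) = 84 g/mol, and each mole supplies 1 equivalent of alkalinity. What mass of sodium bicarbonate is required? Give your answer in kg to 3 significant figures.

(a) 9.43 ppm; (b) 27.6 kg

(a) Mass of solution: 33.4 L × 1000 mL/L × 1.12 g/mL = 37,410 g.
(a) Available chlorine delivered: 37,410 g × 0.094 = 3516 g as Cl₂.
(a) Concentration rise: 3516 g / 438,000 L = 8.028 mg/L = 8.03 ppm.
(a) Final FC: 1.4 + 8.03 = 9.43 ppm.

(b) Volume: 219 m³ = 219,000 L.
(b) Alkalinity to add: (163 − 88) = 75 mg/L as CaCO₃ × 219,000 L = 16,420 g as CaCO₃.
(b) Equivalents: 16,420 g ÷ 50 g/eq = 328.5 eq.
(b) NaHCO₃ supplies 1 eq per mole → 328.5 mol.
(b) Mass: 328.5 mol × 84 g/mol = 27,590 g.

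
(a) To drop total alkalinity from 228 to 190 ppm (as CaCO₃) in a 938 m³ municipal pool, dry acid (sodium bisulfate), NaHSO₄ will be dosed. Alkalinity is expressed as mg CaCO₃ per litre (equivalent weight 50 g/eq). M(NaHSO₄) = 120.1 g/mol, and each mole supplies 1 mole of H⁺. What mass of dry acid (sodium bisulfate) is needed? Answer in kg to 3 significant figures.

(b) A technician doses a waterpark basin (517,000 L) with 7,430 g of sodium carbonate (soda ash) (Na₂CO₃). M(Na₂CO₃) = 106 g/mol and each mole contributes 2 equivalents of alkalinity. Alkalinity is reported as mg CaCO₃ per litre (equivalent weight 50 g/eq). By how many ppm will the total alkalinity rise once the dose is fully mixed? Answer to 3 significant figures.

(a) 85.6 kg; (b) 13.6 ppm

(a) Volume: 938 m³ = 938,000 L.
(a) Alkalinity to neutralize: (228 − 190) = 38 mg/L as CaCO₃ × 938,000 L = 35,640 g as CaCO₃.
(a) Equivalents of H⁺ required: 35,640 ÷ 50 g/eq = 712.9 eq = 712.9 mol NaHSO₄.
(a) Mass of NaHSO₄: 712.9 × 120.1 = 85,620 g.

(b) Moles of Na₂CO₃: 7,430 g ÷ 106 g/mol = 70.09 mol → 140.2 eq of alkalinity.
(b) As CaCO₃: 140.2 eq × 50 g/eq = 7009 g.
(b) Rise: 7009 g / 517,000 L × 1000 = 13.56 mg/L.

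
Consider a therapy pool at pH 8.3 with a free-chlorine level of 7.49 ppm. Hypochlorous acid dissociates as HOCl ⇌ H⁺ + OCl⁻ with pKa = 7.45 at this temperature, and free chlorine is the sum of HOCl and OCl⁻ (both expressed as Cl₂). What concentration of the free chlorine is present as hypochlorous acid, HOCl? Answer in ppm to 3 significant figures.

[OCl⁻]/[HOCl] = 10^(pH − pKa) = 10^(8.3 − 7.45) = 10^0.85 = 7.079.
Fraction as HOCl = 1 / (1 + 7.079) = 0.1238.
HOCl = 0.1238 × 7.49 ppm = 0.927 ppm.

0.927 ppm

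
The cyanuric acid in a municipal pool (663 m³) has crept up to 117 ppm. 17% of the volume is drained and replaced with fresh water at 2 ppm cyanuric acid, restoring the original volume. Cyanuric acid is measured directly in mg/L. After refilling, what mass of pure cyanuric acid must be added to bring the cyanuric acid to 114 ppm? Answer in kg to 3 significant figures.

Volume: 663 m³ = 663,000 L.
After draining 17% and refilling: 117 × 0.83 + 2 × 0.17 = 97.45 ppm.
Deficit to target: 114 − 97.45 = 16.55 mg/L.
Mass: 16.55 mg/L × 663,000 L = 10,970 g cyanuric acid.

11.0 kg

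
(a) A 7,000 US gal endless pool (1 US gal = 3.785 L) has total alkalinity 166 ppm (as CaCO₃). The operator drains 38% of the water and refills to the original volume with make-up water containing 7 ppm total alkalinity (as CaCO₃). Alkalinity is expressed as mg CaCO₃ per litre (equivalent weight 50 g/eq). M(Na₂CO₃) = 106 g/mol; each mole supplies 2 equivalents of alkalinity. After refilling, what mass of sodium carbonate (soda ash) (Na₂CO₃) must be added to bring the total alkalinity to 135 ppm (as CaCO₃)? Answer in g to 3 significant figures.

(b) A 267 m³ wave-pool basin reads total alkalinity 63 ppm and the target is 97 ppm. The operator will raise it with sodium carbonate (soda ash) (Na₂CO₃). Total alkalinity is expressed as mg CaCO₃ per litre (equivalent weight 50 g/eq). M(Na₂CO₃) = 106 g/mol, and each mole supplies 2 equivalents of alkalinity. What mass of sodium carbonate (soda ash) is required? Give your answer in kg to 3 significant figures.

(a) 826 g; (b) 9.62 kg

(a) Volume: 7,000 US gal × 3.785 L/gal = 26,495 L.
(a) After draining 38% and refilling: 166 × 0.62 + 7 × 0.38 = 105.58 ppm.
(a) Deficit to target: 135 − 105.58 = 29.42 mg/L.
(a) As CaCO₃: 29.42 mg/L × 26,495 L = 779.5 g; ÷ 50 g/eq ÷ 2 = 7.795 mol Na₂CO₃.
(a) Mass: 7.795 × 106 = 826.3 g.

(b) Volume: 267 m³ = 267,000 L.
(b) Alkalinity to add: (97 − 63) = 34 mg/L as CaCO₃ × 267,000 L = 9078 g as CaCO₃.
(b) Equivalents: 9078 g ÷ 50 g/eq = 181.6 eq.
(b) Each mole of Na₂CO₃ supplies 2 eq, so 181.6 / 2 = 90.78 mol.
(b) Mass: 90.78 mol × 106 g/mol = 9623 g.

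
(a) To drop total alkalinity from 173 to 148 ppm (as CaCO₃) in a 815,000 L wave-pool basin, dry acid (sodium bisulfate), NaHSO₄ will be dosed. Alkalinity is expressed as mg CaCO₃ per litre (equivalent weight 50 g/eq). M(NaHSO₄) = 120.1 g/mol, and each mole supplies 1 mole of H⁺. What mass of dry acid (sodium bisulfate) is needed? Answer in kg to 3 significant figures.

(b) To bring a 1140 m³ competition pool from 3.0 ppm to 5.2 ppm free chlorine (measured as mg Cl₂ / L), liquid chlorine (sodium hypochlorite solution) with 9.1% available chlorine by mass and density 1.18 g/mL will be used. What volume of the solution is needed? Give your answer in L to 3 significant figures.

(a) 48.9 kg; (b) 23.4 L

(a) Alkalinity to neutralize: (173 − 148) = 25 mg/L as CaCO₃ × 815,000 L = 20,380 g as CaCO₃.
(a) Equivalents of H⁺ required: 20,380 ÷ 50 g/eq = 407.5 eq = 407.5 mol NaHSO₄.
(a) Mass of NaHSO₄: 407.5 × 120.1 = 48,940 g.

(b) Volume: 1140 m³ = 1,140,000 L.
(b) Chlorine deficit: 5.2 − 3.0 = 2.2 ppm = 2.2 mg/L as Cl₂.
(b) Cl₂ equivalent needed: 2.2 mg/L × 1,140,000 L = 2,508,000 mg = 2508 g.
(b) Product at 9.1% available chlorine: 2508 / 0.091 = 27,560 g.
(b) Volume at density 1.18 g/mL: 27,560 g ÷ 1.18 g/mL = 23,360 mL.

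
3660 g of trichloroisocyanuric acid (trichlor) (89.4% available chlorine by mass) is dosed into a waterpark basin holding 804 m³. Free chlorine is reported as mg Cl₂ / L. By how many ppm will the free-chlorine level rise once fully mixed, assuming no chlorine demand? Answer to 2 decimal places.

Volume: 804 m³ = 804,000 L.
Available chlorine delivered: 3660 g × 0.894 = 3272 g as Cl₂.
Concentration rise: 3272 g / 804,000 L = 4.07 mg/L = 4.07 ppm.

4.07 ppm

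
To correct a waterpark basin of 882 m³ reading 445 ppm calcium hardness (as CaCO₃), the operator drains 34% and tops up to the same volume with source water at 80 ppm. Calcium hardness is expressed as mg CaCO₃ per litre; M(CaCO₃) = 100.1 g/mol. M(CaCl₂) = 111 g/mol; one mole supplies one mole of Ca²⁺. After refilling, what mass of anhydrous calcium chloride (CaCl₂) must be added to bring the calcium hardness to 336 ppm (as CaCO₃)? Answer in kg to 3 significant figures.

Volume: 882 m³ = 882,000 L.
After draining 34% and refilling: 445 × 0.66 + 80 × 0.34 = 320.9 ppm.
Deficit to target: 336 − 320.9 = 15.1 mg/L.
As CaCO₃: 15.1 mg/L × 882,000 L = 13,320 g; ÷ 100.1 = 133 mol Ca²⁺.
Mass: 133 × 111 = 14,770 g.

14.8 kg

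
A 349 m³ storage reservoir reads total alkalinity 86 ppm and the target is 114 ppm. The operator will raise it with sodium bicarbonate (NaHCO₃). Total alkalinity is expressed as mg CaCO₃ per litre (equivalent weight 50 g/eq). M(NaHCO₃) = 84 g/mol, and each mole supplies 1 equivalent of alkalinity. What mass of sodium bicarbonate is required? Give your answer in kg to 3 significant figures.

16.4 kg

Volume: 349 m³ = 349,000 L.
Alkalinity to add: (114 − 86) = 28 mg/L as CaCO₃ × 349,000 L = 9772 g as CaCO₃.
Equivalents: 9772 g ÷ 50 g/eq = 195.4 eq.
NaHCO₃ supplies 1 eq per mole → 195.4 mol.
Mass: 195.4 mol × 84 g/mol = 16,420 g.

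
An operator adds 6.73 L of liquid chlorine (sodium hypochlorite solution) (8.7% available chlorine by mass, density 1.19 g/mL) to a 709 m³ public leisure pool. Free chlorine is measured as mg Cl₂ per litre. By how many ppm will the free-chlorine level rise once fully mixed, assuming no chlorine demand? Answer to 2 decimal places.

0.98 ppm

Volume: 709 m³ = 709,000 L.
Mass of solution: 6.73 L × 1000 mL/L × 1.19 g/mL = 8009 g.
Available chlorine delivered: 8009 g × 0.087 = 696.8 g as Cl₂.
Concentration rise: 696.8 g / 709,000 L = 0.9827 mg/L = 0.98 ppm.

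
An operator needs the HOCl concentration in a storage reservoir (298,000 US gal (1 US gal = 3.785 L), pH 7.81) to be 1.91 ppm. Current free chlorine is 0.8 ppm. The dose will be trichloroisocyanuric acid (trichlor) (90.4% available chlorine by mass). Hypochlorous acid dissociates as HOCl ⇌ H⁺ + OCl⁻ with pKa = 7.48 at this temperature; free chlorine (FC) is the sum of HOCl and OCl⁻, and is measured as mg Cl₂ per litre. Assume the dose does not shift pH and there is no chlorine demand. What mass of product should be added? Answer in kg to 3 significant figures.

6.48 kg

Volume: 298,000 US gal × 3.785 L/gal = 1,127,930 L.
[OCl⁻]/[HOCl] = 10^(pH − pKa) = 10^(7.81 − 7.48) = 2.138; fraction as HOCl = 1/(1 + 2.138) = 0.3187.
Free chlorine required for 1.91 ppm HOCl: 1.91 / 0.3187 = 5.994 ppm.
FC to add: 5.994 − 0.8 = 5.194 mg/L as Cl₂.
Cl₂ equivalent: 5.194 mg/L × 1,127,930 L = 5858 g.
Product at 90.4% available Cl: 5858 / 0.904 = 6480 g.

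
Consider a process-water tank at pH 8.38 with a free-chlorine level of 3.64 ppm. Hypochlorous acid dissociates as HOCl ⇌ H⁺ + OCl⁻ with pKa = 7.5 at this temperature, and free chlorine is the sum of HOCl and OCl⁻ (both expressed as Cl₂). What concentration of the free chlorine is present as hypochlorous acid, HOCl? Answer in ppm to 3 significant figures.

[OCl⁻]/[HOCl] = 10^(pH − pKa) = 10^(8.38 − 7.5) = 10^0.88 = 7.586.
Fraction as HOCl = 1 / (1 + 7.586) = 0.1165.
HOCl = 0.1165 × 3.64 ppm = 0.424 ppm.

0.424 ppm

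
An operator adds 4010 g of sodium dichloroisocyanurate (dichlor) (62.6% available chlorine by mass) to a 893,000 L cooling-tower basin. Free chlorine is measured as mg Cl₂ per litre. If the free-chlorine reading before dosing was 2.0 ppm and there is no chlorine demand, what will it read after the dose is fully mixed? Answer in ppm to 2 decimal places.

Available chlorine delivered: 4010 g × 0.626 = 2510 g as Cl₂.
Concentration rise: 2510 g / 893,000 L = 2.811 mg/L = 2.81 ppm.
Final FC: 2.0 + 2.81 = 4.81 ppm.

4.81 ppm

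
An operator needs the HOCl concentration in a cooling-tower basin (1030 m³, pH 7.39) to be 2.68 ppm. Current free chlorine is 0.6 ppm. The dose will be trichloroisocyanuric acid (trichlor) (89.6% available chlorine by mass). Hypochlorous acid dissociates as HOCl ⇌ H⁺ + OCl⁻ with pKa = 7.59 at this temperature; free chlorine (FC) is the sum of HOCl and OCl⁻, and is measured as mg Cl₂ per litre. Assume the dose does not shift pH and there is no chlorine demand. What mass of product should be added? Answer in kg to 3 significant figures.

4.33 kg

Volume: 1030 m³ = 1,030,000 L.
[OCl⁻]/[HOCl] = 10^(pH − pKa) = 10^(7.39 − 7.59) = 0.631; fraction as HOCl = 1/(1 + 0.631) = 0.6131.
Free chlorine required for 2.68 ppm HOCl: 2.68 / 0.6131 = 4.371 ppm.
FC to add: 4.371 − 0.6 = 3.771 mg/L as Cl₂.
Cl₂ equivalent: 3.771 mg/L × 1,030,000 L = 3884 g.
Product at 89.6% available Cl: 3884 / 0.896 = 4335 g.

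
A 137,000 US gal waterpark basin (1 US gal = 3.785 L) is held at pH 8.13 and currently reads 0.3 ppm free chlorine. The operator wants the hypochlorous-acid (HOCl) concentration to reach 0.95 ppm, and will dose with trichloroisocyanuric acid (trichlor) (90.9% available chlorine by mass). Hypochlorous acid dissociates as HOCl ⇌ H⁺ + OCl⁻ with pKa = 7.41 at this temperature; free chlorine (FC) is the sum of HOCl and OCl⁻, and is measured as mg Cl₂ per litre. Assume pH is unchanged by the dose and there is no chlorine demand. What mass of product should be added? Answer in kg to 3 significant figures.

3.21 kg

Volume: 137,000 US gal × 3.785 L/gal = 518,545 L.
[OCl⁻]/[HOCl] = 10^(pH − pKa) = 10^(8.13 − 7.41) = 5.248; fraction as HOCl = 1/(1 + 5.248) = 0.16.
Free chlorine required for 0.95 ppm HOCl: 0.95 / 0.16 = 5.936 ppm.
FC to add: 5.936 − 0.3 = 5.636 mg/L as Cl₂.
Cl₂ equivalent: 5.636 mg/L × 518,545 L = 2922 g.
Product at 90.9% available Cl: 2922 / 0.909 = 3215 g.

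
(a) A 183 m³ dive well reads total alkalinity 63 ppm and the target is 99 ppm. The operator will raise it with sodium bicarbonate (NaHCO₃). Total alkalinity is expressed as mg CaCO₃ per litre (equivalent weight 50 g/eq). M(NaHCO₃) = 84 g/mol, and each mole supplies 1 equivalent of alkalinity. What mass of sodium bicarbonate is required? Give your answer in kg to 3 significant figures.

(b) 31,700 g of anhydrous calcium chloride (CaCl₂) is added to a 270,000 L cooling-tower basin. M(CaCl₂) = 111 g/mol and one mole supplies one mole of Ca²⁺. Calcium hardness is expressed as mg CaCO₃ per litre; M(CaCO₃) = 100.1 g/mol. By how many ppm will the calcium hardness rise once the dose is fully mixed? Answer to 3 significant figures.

(a) Volume: 183 m³ = 183,000 L.
(a) Alkalinity to add: (99 − 63) = 36 mg/L as CaCO₃ × 183,000 L = 6588 g as CaCO₃.
(a) Equivalents: 6588 g ÷ 50 g/eq = 131.8 eq.
(a) NaHCO₃ supplies 1 eq per mole → 131.8 mol.
(a) Mass: 131.8 mol × 84 g/mol = 11,070 g.

(b) Moles of Ca²⁺: 31,700 g ÷ 111 g/mol = 285.6 mol.
(b) As CaCO₃: 285.6 mol × 100.1 g/mol = 28,590 g.
(b) Rise: 28,590 g / 270,000 L × 1000 = 105.9 mg/L.

(a) 11.1 kg; (b) 106 ppm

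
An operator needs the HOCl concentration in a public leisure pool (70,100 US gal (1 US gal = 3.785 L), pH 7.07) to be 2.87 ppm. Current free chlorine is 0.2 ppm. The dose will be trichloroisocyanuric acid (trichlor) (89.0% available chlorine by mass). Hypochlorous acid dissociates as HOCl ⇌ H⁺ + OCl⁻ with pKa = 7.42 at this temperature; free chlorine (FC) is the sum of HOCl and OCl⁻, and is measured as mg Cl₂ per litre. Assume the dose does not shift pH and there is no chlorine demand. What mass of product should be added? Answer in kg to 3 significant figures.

Volume: 70,100 US gal × 3.785 L/gal = 265,328 L.
[OCl⁻]/[HOCl] = 10^(pH − pKa) = 10^(7.07 − 7.42) = 0.4467; fraction as HOCl = 1/(1 + 0.4467) = 0.6912.
Free chlorine required for 2.87 ppm HOCl: 2.87 / 0.6912 = 4.152 ppm.
FC to add: 4.152 − 0.2 = 3.952 mg/L as Cl₂.
Cl₂ equivalent: 3.952 mg/L × 265,328 L = 1049 g.
Product at 89.0% available Cl: 1049 / 0.89 = 1178 g.

1.18 kg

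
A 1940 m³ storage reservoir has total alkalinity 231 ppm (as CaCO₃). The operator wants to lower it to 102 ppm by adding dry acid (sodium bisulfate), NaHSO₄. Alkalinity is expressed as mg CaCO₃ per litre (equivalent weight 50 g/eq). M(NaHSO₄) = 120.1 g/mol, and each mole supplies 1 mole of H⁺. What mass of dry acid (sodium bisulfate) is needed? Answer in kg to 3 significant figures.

Volume: 1940 m³ = 1,940,000 L.
Alkalinity to neutralize: (231 − 102) = 129 mg/L as CaCO₃ × 1,940,000 L = 250,300 g as CaCO₃.
Equivalents of H⁺ required: 250,300 ÷ 50 g/eq = 5005 eq = 5005 mol NaHSO₄.
Mass of NaHSO₄: 5005 × 120.1 = 601,100 g.

601 kg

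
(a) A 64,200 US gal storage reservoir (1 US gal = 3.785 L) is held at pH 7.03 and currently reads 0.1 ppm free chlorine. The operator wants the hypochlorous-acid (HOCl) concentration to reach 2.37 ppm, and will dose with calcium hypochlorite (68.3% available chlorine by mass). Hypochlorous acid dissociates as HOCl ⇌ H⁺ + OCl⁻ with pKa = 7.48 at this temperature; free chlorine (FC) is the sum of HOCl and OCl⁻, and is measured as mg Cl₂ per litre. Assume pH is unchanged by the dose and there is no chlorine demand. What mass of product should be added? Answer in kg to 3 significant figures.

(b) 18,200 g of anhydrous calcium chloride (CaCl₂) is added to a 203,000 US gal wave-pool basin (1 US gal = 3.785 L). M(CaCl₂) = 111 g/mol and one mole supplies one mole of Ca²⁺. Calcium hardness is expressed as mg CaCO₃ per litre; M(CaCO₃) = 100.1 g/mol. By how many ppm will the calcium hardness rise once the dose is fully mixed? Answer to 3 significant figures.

(a) Volume: 64,200 US gal × 3.785 L/gal = 242,997 L.
(a) [OCl⁻]/[HOCl] = 10^(pH − pKa) = 10^(7.03 − 7.48) = 0.3548; fraction as HOCl = 1/(1 + 0.3548) = 0.7381.
(a) Free chlorine required for 2.37 ppm HOCl: 2.37 / 0.7381 = 3.211 ppm.
(a) FC to add: 3.211 − 0.1 = 3.111 mg/L as Cl₂.
(a) Cl₂ equivalent: 3.111 mg/L × 242,997 L = 755.9 g.
(a) Product at 68.3% available Cl: 755.9 / 0.683 = 1107 g.

(b) Volume: 203,000 US gal × 3.785 L/gal = 768,355 L.
(b) Moles of Ca²⁺: 18,200 g ÷ 111 g/mol = 164 mol.
(b) As CaCO₃: 164 mol × 100.1 g/mol = 16,410 g.
(b) Rise: 16,410 g / 768,355 L × 1000 = 21.36 mg/L.

(a) 1.11 kg; (b) 21.4 ppm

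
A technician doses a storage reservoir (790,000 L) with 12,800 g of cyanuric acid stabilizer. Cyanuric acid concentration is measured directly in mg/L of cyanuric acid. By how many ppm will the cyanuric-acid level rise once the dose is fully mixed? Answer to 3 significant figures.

Rise: 12,800 g / 790,000 L × 1000 = 16.2 mg/L.

16.2 ppm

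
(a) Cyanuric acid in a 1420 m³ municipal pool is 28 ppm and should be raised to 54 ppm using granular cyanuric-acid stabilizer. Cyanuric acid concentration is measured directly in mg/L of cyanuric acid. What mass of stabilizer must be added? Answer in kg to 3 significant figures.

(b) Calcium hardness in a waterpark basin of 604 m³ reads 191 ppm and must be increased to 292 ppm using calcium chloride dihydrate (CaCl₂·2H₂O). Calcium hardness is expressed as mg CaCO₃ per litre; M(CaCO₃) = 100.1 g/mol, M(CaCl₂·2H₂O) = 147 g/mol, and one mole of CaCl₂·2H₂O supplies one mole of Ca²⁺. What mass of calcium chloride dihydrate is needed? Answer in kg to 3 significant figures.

(a) Volume: 1420 m³ = 1,420,000 L.
(a) CYA to add: (54 − 28) = 26 mg/L × 1,420,000 L = 36,920 g cyanuric acid.

(b) Volume: 604 m³ = 604,000 L.
(b) Hardness to add: (292 − 191) = 101 mg/L as CaCO₃ × 604,000 L = 61,000 g as CaCO₃.
(b) Moles of Ca²⁺ (1 mol Ca²⁺ ≡ 1 mol CaCO₃): 61,000 / 100.1 g/mol = 609.4 mol.
(b) Mass of CaCl₂·2H₂O: 609.4 × 147 = 89,590 g.

(a) 36.9 kg; (b) 89.6 kg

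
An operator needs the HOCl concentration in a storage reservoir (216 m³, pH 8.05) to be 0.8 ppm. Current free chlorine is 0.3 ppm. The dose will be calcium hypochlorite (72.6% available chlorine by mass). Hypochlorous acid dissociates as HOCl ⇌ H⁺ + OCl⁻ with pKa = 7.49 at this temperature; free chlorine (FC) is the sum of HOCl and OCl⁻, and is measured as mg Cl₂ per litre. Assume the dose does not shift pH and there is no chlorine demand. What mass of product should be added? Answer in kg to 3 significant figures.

Volume: 216 m³ = 216,000 L.
[OCl⁻]/[HOCl] = 10^(pH − pKa) = 10^(8.05 − 7.49) = 3.631; fraction as HOCl = 1/(1 + 3.631) = 0.2159.
Free chlorine required for 0.8 ppm HOCl: 0.8 / 0.2159 = 3.705 ppm.
FC to add: 3.705 − 0.3 = 3.405 mg/L as Cl₂.
Cl₂ equivalent: 3.405 mg/L × 216,000 L = 735.4 g.
Product at 72.6% available Cl: 735.4 / 0.726 = 1013 g.

1.01 kg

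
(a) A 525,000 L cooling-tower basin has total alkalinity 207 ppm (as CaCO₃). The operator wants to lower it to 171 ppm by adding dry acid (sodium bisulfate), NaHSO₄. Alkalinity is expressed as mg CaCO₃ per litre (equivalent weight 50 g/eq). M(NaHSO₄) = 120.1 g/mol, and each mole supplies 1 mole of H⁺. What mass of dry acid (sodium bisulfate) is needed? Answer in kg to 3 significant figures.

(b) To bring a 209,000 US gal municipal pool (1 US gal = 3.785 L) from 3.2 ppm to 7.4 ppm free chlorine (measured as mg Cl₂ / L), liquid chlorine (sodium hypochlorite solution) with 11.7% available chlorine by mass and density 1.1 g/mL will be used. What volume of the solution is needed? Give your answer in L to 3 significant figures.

(a) 45.4 kg; (b) 25.8 L

(a) Alkalinity to neutralize: (207 − 171) = 36 mg/L as CaCO₃ × 525,000 L = 18,900 g as CaCO₃.
(a) Equivalents of H⁺ required: 18,900 ÷ 50 g/eq = 378 eq = 378 mol NaHSO₄.
(a) Mass of NaHSO₄: 378 × 120.1 = 45,400 g.

(b) Volume: 209,000 US gal × 3.785 L/gal = 791,065 L.
(b) Chlorine deficit: 7.4 − 3.2 = 4.2 ppm = 4.2 mg/L as Cl₂.
(b) Cl₂ equivalent needed: 4.2 mg/L × 791,065 L = 3,322,000 mg = 3322 g.
(b) Product at 11.7% available chlorine: 3322 / 0.117 = 28,400 g.
(b) Volume at density 1.1 g/mL: 28,400 g ÷ 1.1 g/mL = 25,820 mL.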